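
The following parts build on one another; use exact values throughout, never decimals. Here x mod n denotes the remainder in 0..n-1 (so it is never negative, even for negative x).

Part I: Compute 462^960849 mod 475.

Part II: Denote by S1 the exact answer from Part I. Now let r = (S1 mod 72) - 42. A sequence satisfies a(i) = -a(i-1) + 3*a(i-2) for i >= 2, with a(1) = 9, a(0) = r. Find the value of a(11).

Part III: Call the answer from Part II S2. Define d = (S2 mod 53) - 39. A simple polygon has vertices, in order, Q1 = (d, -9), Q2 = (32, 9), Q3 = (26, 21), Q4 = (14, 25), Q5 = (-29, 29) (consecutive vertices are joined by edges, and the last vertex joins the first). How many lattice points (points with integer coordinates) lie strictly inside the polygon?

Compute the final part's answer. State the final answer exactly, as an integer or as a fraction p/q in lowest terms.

1120

Part I: squarings mod 475: 462^1=462, 462^2=169, 462^4=61, 462^8=396, 462^16=66, 462^32=81, 462^64=386, 462^128=321, 462^256=441, 462^512=206, 462^1024=161, 462^2048=271, 462^4096=291, 462^8192=131, 462^16384=61, 462^32768=396, 462^65536=66, 462^131072=81, 462^262144=386, 462^524288=321; 462^960849 = 462^1 * 462^16 * 462^64 * 462^256 * 462^2048 * 462^8192 * 462^32768 * 462^131072 * 462^262144 * 462^524288 = 77 (mod 475); answer 77
Part II: S1 = 77; r = -37; a(2) = -1*(9) + 3*(-37) = -120; iterating: a(2)=-120, a(3)=147, a(4)=-507, a(5)=948, a(6)=-2469, a(7)=5313, a(8)=-12720, a(9)=28659, a(10)=-66819, a(11)=152796; answer 152796
Part III: S2 = 152796; d = 11; cross terms: (11*9 - 32*-9)=387, (32*21 - 26*9)=438, (26*25 - 14*21)=356, (14*29 - -29*25)=1131, (-29*-9 - 11*29)=-58; twice the area = |2254| = 2254; area = 1127; boundary points = 3 + 6 + 4 + 1 + 2 = 16; strictly interior points = area - boundary/2 + 1 = 1120; answer 1120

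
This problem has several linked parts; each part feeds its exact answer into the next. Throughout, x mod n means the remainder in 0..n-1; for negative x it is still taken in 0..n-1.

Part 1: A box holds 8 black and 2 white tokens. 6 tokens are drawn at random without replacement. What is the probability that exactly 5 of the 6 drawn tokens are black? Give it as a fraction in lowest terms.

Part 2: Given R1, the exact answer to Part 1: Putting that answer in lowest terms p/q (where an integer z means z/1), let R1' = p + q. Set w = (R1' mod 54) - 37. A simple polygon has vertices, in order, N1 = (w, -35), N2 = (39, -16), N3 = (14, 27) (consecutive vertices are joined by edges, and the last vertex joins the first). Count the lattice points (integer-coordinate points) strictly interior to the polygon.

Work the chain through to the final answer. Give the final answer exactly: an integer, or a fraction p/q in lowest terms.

Part 1: total draws C(10,6) = 210; favorable C(8,5)*C(2,1) = 112; P = 8/15; answer 8/15
Part 2: R1 = 8/15; threaded value p + q = 23; w = -14; cross terms: (-14*-16 - 39*-35)=1589, (39*27 - 14*-16)=1277, (14*-35 - -14*27)=-112; twice the area = |2754| = 2754; area = 1377; boundary points = 1 + 1 + 2 = 4; strictly interior points = area - boundary/2 + 1 = 1376; answer 1376

1376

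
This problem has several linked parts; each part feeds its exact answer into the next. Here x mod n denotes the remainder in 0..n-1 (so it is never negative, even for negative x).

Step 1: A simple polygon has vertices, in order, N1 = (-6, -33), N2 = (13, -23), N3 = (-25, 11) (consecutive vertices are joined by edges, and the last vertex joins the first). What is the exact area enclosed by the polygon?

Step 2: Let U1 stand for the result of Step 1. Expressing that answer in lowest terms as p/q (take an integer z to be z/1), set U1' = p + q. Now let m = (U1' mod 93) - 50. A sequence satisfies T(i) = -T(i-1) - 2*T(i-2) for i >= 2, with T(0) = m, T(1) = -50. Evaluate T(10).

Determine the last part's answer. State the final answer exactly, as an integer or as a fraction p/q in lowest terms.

Step 1: cross terms: (-6*-23 - 13*-33)=567, (13*11 - -25*-23)=-432, (-25*-33 - -6*11)=891; twice the area = |1026| = 1026; area = 513; answer 513
Step 2: U1 = 513; threaded value p + q = 514; m = -1; T(2) = -1*(-50) - 2*(-1) = 52; iterating: T(2)=52, T(3)=48, T(4)=-152, T(5)=56, T(6)=248, T(7)=-360, T(8)=-136, T(9)=856, T(10)=-584; answer -584

-584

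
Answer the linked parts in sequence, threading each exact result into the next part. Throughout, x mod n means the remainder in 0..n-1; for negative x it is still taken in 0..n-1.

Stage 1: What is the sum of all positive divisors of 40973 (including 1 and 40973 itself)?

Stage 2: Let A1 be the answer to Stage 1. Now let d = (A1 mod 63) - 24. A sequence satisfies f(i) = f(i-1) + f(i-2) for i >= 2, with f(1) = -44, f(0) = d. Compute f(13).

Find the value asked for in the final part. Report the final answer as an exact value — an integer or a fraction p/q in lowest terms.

Stage 1: 40973 is prime, so its only divisors are 1 and 40973; sigma = 1 + 40973 = 40974; answer 40974
Stage 2: A1 = 40974; d = 0; f(2) = 1*(-44) + 1*(0) = -44; iterating: f(2)=-44, f(3)=-88, f(4)=-132, f(5)=-220, f(6)=-352, f(7)=-572, f(8)=-924, f(9)=-1496, f(10)=-2420, f(11)=-3916, f(12)=-6336, f(13)=-10252; answer -10252

-10252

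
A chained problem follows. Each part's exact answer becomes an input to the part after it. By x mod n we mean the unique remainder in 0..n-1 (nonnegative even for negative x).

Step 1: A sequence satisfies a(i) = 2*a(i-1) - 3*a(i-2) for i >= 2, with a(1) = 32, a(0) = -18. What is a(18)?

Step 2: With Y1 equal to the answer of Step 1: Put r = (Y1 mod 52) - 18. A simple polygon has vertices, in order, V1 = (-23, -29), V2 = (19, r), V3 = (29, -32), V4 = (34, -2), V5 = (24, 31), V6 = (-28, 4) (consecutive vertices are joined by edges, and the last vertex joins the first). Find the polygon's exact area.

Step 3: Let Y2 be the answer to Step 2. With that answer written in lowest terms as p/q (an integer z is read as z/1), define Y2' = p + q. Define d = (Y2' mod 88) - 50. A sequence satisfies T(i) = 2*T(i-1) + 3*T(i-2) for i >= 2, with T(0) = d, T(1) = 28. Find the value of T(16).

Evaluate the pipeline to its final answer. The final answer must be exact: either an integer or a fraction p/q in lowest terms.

Step 1: a(2) = 2*(32) - 3*(-18) = 118; iterating: a(2)=118, a(3)=140, a(4)=-74, a(5)=-568, a(6)=-914, a(7)=-124, a(8)=2494, a(9)=5360, a(10)=3238, a(11)=-9604, a(12)=-28922, a(13)=-29032, a(14)=28702, a(15)=144500, a(16)=202894, a(17)=-27712, a(18)=-664106; answer -664106
Step 2: Y1 = -664106; r = 20; cross terms: (-23*20 - 19*-29)=91, (19*-32 - 29*20)=-1188, (29*-2 - 34*-32)=1030, (34*31 - 24*-2)=1102, (24*4 - -28*31)=964, (-28*-29 - -23*4)=904; twice the area = |2903| = 2903; area = 2903/2; answer 2903/2
Step 3: Y2 = 2903/2; threaded value p + q = 2905; d = -49; T(2) = 2*(28) + 3*(-49) = -91; iterating: T(2)=-91, T(3)=-98, T(4)=-469, T(5)=-1232, T(6)=-3871, T(7)=-11438, T(8)=-34489, T(9)=-103292, T(10)=-310051, T(11)=-929978, T(12)=-2790109, T(13)=-8370152, T(14)=-25110631, T(15)=-75331718, T(16)=-225995329; answer -225995329

-225995329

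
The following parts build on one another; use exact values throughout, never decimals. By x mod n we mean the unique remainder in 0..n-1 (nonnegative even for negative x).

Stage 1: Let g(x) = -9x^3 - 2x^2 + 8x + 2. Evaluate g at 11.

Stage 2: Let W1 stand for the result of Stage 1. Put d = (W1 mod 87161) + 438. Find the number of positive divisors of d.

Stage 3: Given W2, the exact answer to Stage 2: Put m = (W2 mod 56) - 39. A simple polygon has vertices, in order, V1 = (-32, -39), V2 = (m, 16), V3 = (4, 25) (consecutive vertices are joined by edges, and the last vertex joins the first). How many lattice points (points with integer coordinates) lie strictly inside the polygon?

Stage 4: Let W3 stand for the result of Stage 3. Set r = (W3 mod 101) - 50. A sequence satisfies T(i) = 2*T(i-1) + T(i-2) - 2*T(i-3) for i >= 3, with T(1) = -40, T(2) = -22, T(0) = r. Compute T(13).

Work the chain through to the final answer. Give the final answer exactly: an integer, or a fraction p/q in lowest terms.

Stage 1: -9*(11)^3 - 2*(11)^2 + 8*(11)^1 + 2 = (-11979) + (-242) + (88) + (2) = -12131; answer -12131
Stage 2: W1 = -12131; d = 75468; 75468 = 2^2 * 3 * 19 * 331; number of divisors = (2+1) * (1+1) * (1+1) * (1+1) = 24; answer 24
Stage 3: W2 = 24; m = -15; cross terms: (-32*16 - -15*-39)=-1097, (-15*25 - 4*16)=-439, (4*-39 - -32*25)=644; twice the area = |-892| = 892; area = 446; boundary points = 1 + 1 + 4 = 6; strictly interior points = area - boundary/2 + 1 = 444; answer 444
Stage 4: W3 = 444; r = -10; T(3) = 2*(-22) + 1*(-40) - 2*(-10) = -64; iterating: T(3)=-64, T(4)=-70, T(5)=-160, T(6)=-262, T(7)=-544, T(8)=-1030, T(9)=-2080, T(10)=-4102, T(11)=-8224, T(12)=-16390, T(13)=-32800; answer -32800

-32800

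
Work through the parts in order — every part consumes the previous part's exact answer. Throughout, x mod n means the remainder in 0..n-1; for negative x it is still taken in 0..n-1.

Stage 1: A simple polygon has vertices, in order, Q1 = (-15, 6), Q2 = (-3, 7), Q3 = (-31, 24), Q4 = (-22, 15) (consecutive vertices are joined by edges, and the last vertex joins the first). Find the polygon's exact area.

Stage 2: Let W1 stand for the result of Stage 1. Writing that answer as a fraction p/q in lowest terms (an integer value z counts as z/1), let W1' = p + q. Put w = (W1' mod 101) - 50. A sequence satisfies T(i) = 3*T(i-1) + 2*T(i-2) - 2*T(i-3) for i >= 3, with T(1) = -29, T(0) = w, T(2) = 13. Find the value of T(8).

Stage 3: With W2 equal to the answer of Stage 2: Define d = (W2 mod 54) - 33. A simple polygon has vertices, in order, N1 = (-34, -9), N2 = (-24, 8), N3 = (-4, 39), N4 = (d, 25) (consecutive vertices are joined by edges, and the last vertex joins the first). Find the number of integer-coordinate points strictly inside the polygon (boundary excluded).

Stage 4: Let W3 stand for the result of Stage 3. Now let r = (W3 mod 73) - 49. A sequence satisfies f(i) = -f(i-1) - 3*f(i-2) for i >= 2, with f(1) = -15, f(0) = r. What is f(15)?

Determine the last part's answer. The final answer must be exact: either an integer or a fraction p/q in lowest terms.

-75510

Stage 1: cross terms: (-15*7 - -3*6)=-87, (-3*24 - -31*7)=145, (-31*15 - -22*24)=63, (-22*6 - -15*15)=93; twice the area = |214| = 214; area = 107; answer 107
Stage 2: W1 = 107; threaded value p + q = 108; w = -43; T(3) = 3*(13) + 2*(-29) - 2*(-43) = 67; iterating: T(3)=67, T(4)=285, T(5)=963, T(6)=3325, T(7)=11331, T(8)=38717; answer 38717
Stage 3: W2 = 38717; d = 20; cross terms: (-34*8 - -24*-9)=-488, (-24*39 - -4*8)=-904, (-4*25 - 20*39)=-880, (20*-9 - -34*25)=670; twice the area = |-1602| = 1602; area = 801; boundary points = 1 + 1 + 2 + 2 = 6; strictly interior points = area - boundary/2 + 1 = 799; answer 799
Stage 4: W3 = 799; r = 20; f(2) = -1*(-15) - 3*(20) = -45; iterating: f(2)=-45, f(3)=90, f(4)=45, f(5)=-315, f(6)=180, f(7)=765, f(8)=-1305, f(9)=-990, f(10)=4905, f(11)=-1935, f(12)=-12780, f(13)=18585, f(14)=19755, f(15)=-75510; answer -75510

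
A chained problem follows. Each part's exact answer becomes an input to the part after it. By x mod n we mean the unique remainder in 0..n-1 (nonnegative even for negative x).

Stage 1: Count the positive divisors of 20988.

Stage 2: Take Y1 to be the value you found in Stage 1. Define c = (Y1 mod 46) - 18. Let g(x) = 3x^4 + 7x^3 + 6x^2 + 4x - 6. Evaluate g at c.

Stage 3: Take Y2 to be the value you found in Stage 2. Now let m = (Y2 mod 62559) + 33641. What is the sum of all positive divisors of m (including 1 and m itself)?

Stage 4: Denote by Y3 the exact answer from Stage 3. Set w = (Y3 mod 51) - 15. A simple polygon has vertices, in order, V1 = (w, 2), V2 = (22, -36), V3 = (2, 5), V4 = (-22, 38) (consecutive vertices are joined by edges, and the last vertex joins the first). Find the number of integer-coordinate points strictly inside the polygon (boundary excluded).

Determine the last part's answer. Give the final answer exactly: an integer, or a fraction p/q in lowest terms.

Stage 1: 20988 = 2^2 * 3^2 * 11 * 53; number of divisors = (2+1) * (2+1) * (1+1) * (1+1) = 36; answer 36
Stage 2: Y1 = 36; c = 18; 3*(18)^4 + 7*(18)^3 + 6*(18)^2 + 4*(18)^1 - 6 = (314928) + (40824) + (1944) + (72) + (-6) = 357762; answer 357762
Stage 3: Y2 = 357762; m = 78608; 78608 = 2^4 * 17^3; sigma = (1 + 2 + 4 + 8 + 16) * (1 + 17 + 289 + 4913) = 31 * 5220 = 161820; answer 161820
Stage 4: Y3 = 161820; w = 33; cross terms: (33*-36 - 22*2)=-1232, (22*5 - 2*-36)=182, (2*38 - -22*5)=186, (-22*2 - 33*38)=-1298; twice the area = |-2162| = 2162; area = 1081; boundary points = 1 + 1 + 3 + 1 = 6; strictly interior points = area - boundary/2 + 1 = 1079; answer 1079

1079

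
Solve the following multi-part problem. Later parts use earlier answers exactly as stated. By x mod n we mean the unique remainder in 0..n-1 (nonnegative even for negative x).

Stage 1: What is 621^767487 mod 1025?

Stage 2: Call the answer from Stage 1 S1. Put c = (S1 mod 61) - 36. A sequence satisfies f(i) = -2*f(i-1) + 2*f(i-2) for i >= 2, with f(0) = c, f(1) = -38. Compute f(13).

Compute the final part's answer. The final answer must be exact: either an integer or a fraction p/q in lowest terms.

-2686592

Stage 1: squarings mod 1025: 621^1=621, 621^2=241, 621^4=681, 621^8=461, 621^16=346, 621^32=816, 621^64=631, 621^128=461, 621^256=346, 621^512=816, 621^1024=631, 621^2048=461, 621^4096=346, 621^8192=816, 621^16384=631, 621^32768=461, 621^65536=346, 621^131072=816, 621^262144=631, 621^524288=461; 621^767487 = 621^1 * 621^2 * 621^4 * 621^8 * 621^16 * 621^32 * 621^64 * 621^128 * 621^256 * 621^1024 * 621^4096 * 621^8192 * 621^32768 * 621^65536 * 621^131072 * 621^524288 = 316 (mod 1025); answer 316
Stage 2: S1 = 316; c = -25; f(2) = -2*(-38) + 2*(-25) = 26; iterating: f(2)=26, f(3)=-128, f(4)=308, f(5)=-872, f(6)=2360, f(7)=-6464, f(8)=17648, f(9)=-48224, f(10)=131744, f(11)=-359936, f(12)=983360, f(13)=-2686592; answer -2686592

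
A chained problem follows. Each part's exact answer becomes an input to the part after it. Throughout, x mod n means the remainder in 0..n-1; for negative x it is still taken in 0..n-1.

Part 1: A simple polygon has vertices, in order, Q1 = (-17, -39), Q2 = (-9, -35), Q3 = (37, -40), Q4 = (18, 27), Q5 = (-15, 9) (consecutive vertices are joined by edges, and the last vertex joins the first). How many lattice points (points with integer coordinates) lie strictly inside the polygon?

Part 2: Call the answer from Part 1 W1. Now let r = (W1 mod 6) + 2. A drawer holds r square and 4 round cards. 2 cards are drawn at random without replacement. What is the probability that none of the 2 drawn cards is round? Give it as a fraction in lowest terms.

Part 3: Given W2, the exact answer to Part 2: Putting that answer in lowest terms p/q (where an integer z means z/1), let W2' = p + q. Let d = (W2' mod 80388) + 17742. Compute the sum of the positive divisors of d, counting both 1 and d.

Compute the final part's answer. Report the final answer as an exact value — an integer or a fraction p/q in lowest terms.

25920

Part 1: cross terms: (-17*-35 - -9*-39)=244, (-9*-40 - 37*-35)=1655, (37*27 - 18*-40)=1719, (18*9 - -15*27)=567, (-15*-39 - -17*9)=738; twice the area = |4923| = 4923; area = 4923/2; boundary points = 4 + 1 + 1 + 3 + 2 = 11; strictly interior points = area - boundary/2 + 1 = 2457; answer 2457
Part 2: W1 = 2457; r = 5; total draws C(9,2) = 36; favorable C(5,2) = 10; P = 5/18; answer 5/18
Part 3: W2 = 5/18; threaded value p + q = 23; d = 17765; 17765 = 5 * 11 * 17 * 19; sigma = (1 + 5) * (1 + 11) * (1 + 17) * (1 + 19) = 6 * 12 * 18 * 20 = 25920; answer 25920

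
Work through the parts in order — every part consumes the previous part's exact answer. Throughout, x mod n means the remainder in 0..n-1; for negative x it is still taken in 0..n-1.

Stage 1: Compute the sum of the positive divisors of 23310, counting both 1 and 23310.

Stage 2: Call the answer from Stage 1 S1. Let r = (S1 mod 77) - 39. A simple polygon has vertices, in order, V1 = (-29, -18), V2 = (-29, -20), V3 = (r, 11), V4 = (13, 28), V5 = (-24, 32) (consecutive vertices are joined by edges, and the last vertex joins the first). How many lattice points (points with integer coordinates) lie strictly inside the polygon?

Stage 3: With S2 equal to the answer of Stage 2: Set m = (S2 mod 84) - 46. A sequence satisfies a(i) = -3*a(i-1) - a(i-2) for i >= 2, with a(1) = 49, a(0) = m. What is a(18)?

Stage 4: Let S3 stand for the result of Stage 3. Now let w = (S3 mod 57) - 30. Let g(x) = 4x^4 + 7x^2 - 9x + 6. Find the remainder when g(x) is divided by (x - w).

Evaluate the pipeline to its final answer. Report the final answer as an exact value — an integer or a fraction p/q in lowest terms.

3246576

Stage 1: 23310 = 2 * 3^2 * 5 * 7 * 37; sigma = (1 + 2) * (1 + 3 + 9) * (1 + 5) * (1 + 7) * (1 + 37) = 3 * 13 * 6 * 8 * 38 = 71136; answer 71136
Stage 2: S1 = 71136; r = 26; cross terms: (-29*-20 - -29*-18)=58, (-29*11 - 26*-20)=201, (26*28 - 13*11)=585, (13*32 - -24*28)=1088, (-24*-18 - -29*32)=1360; twice the area = |3292| = 3292; area = 1646; boundary points = 2 + 1 + 1 + 1 + 5 = 10; strictly interior points = area - boundary/2 + 1 = 1642; answer 1642
Stage 3: S2 = 1642; m = 0; a(2) = -3*(49) - 1*(0) = -147; iterating: a(2)=-147, a(3)=392, a(4)=-1029, a(5)=2695, a(6)=-7056, a(7)=18473, a(8)=-48363, a(9)=126616, a(10)=-331485, a(11)=867839, a(12)=-2272032, a(13)=5948257, a(14)=-15572739, a(15)=40769960, a(16)=-106737141, a(17)=279441463, a(18)=-731587248; answer -731587248
Stage 4: S3 = -731587248; w = -30; remainder = value at the root: 4*(-30)^4 + 7*(-30)^2 - 9*(-30)^1 + 6 = (3240000) + (6300) + (270) + (6) = 3246576; answer 3246576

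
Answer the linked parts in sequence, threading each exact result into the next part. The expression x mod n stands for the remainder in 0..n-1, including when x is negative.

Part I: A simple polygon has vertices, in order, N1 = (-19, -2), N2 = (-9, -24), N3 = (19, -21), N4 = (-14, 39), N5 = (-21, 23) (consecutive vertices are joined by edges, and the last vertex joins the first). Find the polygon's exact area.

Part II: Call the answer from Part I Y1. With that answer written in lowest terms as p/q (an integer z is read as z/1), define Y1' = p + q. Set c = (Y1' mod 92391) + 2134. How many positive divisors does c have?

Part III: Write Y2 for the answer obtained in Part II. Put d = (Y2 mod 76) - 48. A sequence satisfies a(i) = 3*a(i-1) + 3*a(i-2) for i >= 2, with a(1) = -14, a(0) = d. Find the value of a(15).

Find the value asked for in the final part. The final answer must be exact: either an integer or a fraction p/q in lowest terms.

Part I: cross terms: (-19*-24 - -9*-2)=438, (-9*-21 - 19*-24)=645, (19*39 - -14*-21)=447, (-14*23 - -21*39)=497, (-21*-2 - -19*23)=479; twice the area = |2506| = 2506; area = 1253; answer 1253
Part II: Y1 = 1253; threaded value p + q = 1254; c = 3388; 3388 = 2^2 * 7 * 11^2; number of divisors = (2+1) * (1+1) * (2+1) = 18; answer 18
Part III: Y2 = 18; d = -30; a(2) = 3*(-14) + 3*(-30) = -132; iterating: a(2)=-132, a(3)=-438, a(4)=-1710, a(5)=-6444, a(6)=-24462, a(7)=-92718, a(8)=-351540, a(9)=-1332774, a(10)=-5052942, a(11)=-19157148, a(12)=-72630270, a(13)=-275362254, a(14)=-1043977572, a(15)=-3958019478; answer -3958019478

-3958019478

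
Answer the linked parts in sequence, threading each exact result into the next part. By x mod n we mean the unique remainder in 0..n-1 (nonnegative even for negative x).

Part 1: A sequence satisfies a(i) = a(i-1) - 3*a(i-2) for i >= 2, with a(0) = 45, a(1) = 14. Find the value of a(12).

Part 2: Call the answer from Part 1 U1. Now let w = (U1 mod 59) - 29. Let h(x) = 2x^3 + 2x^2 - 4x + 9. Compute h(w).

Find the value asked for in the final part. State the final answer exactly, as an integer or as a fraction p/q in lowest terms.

Part 1: a(2) = 1*(14) - 3*(45) = -121; iterating: a(2)=-121, a(3)=-163, a(4)=200, a(5)=689, a(6)=89, a(7)=-1978, a(8)=-2245, a(9)=3689, a(10)=10424, a(11)=-643, a(12)=-31915; answer -31915
Part 2: U1 = -31915; w = -25; 2*(-25)^3 + 2*(-25)^2 - 4*(-25)^1 + 9 = (-31250) + (1250) + (100) + (9) = -29891; answer -29891

-29891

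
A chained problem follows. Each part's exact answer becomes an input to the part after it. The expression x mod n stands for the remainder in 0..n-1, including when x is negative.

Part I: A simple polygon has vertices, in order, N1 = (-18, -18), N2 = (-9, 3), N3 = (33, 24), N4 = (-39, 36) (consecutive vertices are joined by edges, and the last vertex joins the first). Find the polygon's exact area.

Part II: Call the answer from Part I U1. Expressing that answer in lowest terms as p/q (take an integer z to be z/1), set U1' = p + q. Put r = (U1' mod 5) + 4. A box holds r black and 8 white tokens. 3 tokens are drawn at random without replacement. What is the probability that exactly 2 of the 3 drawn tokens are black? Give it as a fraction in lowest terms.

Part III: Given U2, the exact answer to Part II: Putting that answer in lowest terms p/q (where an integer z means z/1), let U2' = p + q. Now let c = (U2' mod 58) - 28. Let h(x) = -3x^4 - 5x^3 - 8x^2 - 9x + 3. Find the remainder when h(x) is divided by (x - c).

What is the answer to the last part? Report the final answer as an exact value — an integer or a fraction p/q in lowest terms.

-359382

Part I: cross terms: (-18*3 - -9*-18)=-216, (-9*24 - 33*3)=-315, (33*36 - -39*24)=2124, (-39*-18 - -18*36)=1350; twice the area = |2943| = 2943; area = 2943/2; answer 2943/2
Part II: U1 = 2943/2; threaded value p + q = 2945; r = 4; total draws C(12,3) = 220; favorable C(4,2)*C(8,1) = 48; P = 12/55; answer 12/55
Part III: U2 = 12/55; threaded value p + q = 67; c = -19; remainder = value at the root: -3*(-19)^4 - 5*(-19)^3 - 8*(-19)^2 - 9*(-19)^1 + 3 = (-390963) + (34295) + (-2888) + (171) + (3) = -359382; answer -359382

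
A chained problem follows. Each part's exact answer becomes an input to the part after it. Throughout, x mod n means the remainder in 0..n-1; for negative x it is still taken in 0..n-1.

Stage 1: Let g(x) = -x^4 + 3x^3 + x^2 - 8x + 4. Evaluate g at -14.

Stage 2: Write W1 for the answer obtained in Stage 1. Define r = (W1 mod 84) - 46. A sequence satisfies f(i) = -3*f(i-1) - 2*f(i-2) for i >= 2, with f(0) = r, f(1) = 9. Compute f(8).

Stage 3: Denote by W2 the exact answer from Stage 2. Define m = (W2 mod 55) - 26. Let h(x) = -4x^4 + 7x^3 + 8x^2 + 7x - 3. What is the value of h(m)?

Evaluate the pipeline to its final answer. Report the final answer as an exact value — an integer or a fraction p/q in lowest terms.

-1447953

Stage 1: -1*(-14)^4 + 3*(-14)^3 + 1*(-14)^2 - 8*(-14)^1 + 4 = (-38416) + (-8232) + (196) + (112) + (4) = -46336; answer -46336
Stage 2: W1 = -46336; r = -14; f(2) = -3*(9) - 2*(-14) = 1; iterating: f(2)=1, f(3)=-21, f(4)=61, f(5)=-141, f(6)=301, f(7)=-621, f(8)=1261; answer 1261
Stage 3: W2 = 1261; m = 25; -4*(25)^4 + 7*(25)^3 + 8*(25)^2 + 7*(25)^1 - 3 = (-1562500) + (109375) + (5000) + (175) + (-3) = -1447953; answer -1447953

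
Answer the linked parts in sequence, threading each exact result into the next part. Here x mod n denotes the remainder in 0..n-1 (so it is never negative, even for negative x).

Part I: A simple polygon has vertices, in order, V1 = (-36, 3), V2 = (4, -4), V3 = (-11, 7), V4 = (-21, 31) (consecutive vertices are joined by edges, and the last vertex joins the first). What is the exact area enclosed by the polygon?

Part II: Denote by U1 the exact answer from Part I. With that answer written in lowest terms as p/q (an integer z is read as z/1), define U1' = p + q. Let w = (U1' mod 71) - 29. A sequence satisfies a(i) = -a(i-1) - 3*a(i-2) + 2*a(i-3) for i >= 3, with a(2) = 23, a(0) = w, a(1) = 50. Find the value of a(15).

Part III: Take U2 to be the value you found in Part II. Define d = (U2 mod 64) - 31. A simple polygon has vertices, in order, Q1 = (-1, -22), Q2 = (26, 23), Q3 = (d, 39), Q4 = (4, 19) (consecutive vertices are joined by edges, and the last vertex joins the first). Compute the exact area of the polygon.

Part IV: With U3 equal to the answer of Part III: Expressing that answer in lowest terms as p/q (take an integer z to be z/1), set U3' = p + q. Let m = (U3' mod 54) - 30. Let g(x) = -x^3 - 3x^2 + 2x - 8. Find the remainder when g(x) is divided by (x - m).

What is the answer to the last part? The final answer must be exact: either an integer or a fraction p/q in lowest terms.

Part I: cross terms: (-36*-4 - 4*3)=132, (4*7 - -11*-4)=-16, (-11*31 - -21*7)=-194, (-21*3 - -36*31)=1053; twice the area = |975| = 975; area = 975/2; answer 975/2
Part II: U1 = 975/2; threaded value p + q = 977; w = 25; a(3) = -1*(23) - 3*(50) + 2*(25) = -123; iterating: a(3)=-123, a(4)=154, a(5)=261, a(6)=-969, a(7)=494, a(8)=2935, a(9)=-6355, a(10)=-1462, a(11)=26397, a(12)=-34721, a(13)=-47394, a(14)=204351, a(15)=-131611; answer -131611
Part III: U2 = -131611; d = 6; cross terms: (-1*23 - 26*-22)=549, (26*39 - 6*23)=876, (6*19 - 4*39)=-42, (4*-22 - -1*19)=-69; twice the area = |1314| = 1314; area = 657; answer 657
Part IV: U3 = 657; threaded value p + q = 658; m = -20; remainder = value at the root: -1*(-20)^3 - 3*(-20)^2 + 2*(-20)^1 - 8 = (8000) + (-1200) + (-40) + (-8) = 6752; answer 6752

6752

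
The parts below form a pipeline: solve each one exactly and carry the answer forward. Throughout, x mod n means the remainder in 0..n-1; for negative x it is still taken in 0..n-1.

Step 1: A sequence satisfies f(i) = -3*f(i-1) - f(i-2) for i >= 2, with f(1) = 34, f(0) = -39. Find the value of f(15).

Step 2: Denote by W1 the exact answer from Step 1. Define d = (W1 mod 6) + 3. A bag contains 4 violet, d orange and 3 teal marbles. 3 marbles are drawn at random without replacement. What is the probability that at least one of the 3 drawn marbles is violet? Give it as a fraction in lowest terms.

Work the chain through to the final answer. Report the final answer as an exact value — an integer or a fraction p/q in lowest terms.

58/91

Step 1: f(2) = -3*(34) - 1*(-39) = -63; iterating: f(2)=-63, f(3)=155, f(4)=-402, f(5)=1051, f(6)=-2751, f(7)=7202, f(8)=-18855, f(9)=49363, f(10)=-129234, f(11)=338339, f(12)=-885783, f(13)=2319010, f(14)=-6071247, f(15)=15894731; answer 15894731
Step 2: W1 = 15894731; d = 8; total draws C(15,3) = 455; complement C(11,3) = 165; favorable 455 - 165 = 290; P = 58/91; answer 58/91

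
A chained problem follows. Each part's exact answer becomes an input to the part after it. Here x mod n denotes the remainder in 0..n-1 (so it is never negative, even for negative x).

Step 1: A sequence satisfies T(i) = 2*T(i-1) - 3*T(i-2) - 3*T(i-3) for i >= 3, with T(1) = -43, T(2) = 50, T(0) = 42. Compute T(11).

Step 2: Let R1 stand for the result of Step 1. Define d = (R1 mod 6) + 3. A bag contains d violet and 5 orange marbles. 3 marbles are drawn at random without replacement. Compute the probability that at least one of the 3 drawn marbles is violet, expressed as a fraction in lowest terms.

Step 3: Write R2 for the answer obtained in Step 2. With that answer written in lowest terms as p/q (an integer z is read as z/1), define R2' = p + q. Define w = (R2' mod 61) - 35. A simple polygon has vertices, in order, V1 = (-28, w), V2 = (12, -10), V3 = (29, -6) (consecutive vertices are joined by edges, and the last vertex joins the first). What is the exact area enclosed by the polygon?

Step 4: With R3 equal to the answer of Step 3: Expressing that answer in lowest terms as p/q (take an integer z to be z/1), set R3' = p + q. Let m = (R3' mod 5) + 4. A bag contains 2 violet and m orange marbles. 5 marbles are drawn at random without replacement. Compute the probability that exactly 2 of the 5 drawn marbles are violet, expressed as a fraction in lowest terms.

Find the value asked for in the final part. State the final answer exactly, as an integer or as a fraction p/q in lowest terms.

Step 1: T(3) = 2*(50) - 3*(-43) - 3*(42) = 103; iterating: T(3)=103, T(4)=185, T(5)=-89, T(6)=-1042, T(7)=-2372, T(8)=-1351, T(9)=7540, T(10)=26249, T(11)=33931; answer 33931
Step 2: R1 = 33931; d = 4; total draws C(9,3) = 84; complement C(5,3) = 10; favorable 84 - 10 = 74; P = 37/42; answer 37/42
Step 3: R2 = 37/42; threaded value p + q = 79; w = -17; cross terms: (-28*-10 - 12*-17)=484, (12*-6 - 29*-10)=218, (29*-17 - -28*-6)=-661; twice the area = |41| = 41; area = 41/2; answer 41/2
Step 4: R3 = 41/2; threaded value p + q = 43; m = 7; total draws C(9,5) = 126; favorable C(2,2)*C(7,3) = 35; P = 5/18; answer 5/18

5/18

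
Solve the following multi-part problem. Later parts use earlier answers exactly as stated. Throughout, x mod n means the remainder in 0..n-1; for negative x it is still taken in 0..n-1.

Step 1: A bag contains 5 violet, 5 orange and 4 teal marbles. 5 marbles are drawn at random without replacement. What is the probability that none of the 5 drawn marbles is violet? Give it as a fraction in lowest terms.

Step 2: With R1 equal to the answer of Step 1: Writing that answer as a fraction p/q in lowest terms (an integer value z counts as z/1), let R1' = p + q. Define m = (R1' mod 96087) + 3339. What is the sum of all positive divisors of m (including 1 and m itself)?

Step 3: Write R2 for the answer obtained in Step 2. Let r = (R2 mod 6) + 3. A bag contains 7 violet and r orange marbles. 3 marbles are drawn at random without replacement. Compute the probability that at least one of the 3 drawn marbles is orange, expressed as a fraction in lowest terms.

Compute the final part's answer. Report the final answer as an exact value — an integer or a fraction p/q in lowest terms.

Step 1: total draws C(14,5) = 2002; favorable C(9,5) = 126; P = 9/143; answer 9/143
Step 2: R1 = 9/143; threaded value p + q = 152; m = 3491; 3491 is prime, so its only divisors are 1 and 3491; sigma = 1 + 3491 = 3492; answer 3492
Step 3: R2 = 3492; r = 3; total draws C(10,3) = 120; complement C(7,3) = 35; favorable 120 - 35 = 85; P = 17/24; answer 17/24

17/24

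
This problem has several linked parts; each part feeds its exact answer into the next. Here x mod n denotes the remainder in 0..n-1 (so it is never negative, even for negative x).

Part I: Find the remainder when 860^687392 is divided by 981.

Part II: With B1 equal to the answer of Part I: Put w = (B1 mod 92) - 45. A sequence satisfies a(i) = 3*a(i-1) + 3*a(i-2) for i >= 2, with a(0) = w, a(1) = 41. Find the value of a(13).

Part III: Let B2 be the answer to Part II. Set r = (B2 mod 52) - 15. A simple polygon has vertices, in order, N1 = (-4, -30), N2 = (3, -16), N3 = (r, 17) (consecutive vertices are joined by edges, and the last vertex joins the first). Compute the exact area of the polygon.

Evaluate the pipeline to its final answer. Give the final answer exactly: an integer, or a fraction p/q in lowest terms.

203/2

Part I: squarings mod 981: 860^1=860, 860^2=907, 860^4=571, 860^8=349, 860^16=157, 860^32=124, 860^64=661, 860^128=376, 860^256=112, 860^512=772, 860^1024=517, 860^2048=457, 860^4096=877, 860^8192=25, 860^16384=625, 860^32768=187, 860^65536=634, 860^131072=727, 860^262144=751, 860^524288=907; 860^687392 = 860^32 * 860^256 * 860^1024 * 860^2048 * 860^4096 * 860^8192 * 860^16384 * 860^131072 * 860^524288 = 772 (mod 981); answer 772
Part II: B1 = 772; w = -9; a(2) = 3*(41) + 3*(-9) = 96; iterating: a(2)=96, a(3)=411, a(4)=1521, a(5)=5796, a(6)=21951, a(7)=83241, a(8)=315576, a(9)=1196451, a(10)=4536081, a(11)=17197596, a(12)=65201031, a(13)=247195881; answer 247195881
Part III: B2 = 247195881; r = 34; cross terms: (-4*-16 - 3*-30)=154, (3*17 - 34*-16)=595, (34*-30 - -4*17)=-952; twice the area = |-203| = 203; area = 203/2; answer 203/2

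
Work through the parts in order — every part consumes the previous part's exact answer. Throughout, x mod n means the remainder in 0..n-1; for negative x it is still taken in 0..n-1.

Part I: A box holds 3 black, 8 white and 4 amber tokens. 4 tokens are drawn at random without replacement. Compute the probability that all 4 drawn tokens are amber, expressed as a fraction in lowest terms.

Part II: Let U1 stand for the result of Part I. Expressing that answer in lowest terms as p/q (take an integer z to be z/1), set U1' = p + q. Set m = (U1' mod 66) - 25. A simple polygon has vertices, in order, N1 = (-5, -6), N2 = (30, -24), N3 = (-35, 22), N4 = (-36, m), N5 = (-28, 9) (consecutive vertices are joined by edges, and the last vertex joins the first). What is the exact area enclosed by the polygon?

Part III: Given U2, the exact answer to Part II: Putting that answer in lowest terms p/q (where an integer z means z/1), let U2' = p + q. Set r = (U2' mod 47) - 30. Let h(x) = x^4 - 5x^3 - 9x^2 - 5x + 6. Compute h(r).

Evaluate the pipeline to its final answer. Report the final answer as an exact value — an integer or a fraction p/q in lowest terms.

Part I: total draws C(15,4) = 1365; favorable C(4,4) = 1; P = 1/1365; answer 1/1365
Part II: U1 = 1/1365; threaded value p + q = 1366; m = 21; cross terms: (-5*-24 - 30*-6)=300, (30*22 - -35*-24)=-180, (-35*21 - -36*22)=57, (-36*9 - -28*21)=264, (-28*-6 - -5*9)=213; twice the area = |654| = 654; area = 327; answer 327
Part III: U2 = 327; threaded value p + q = 328; r = 16; 1*(16)^4 - 5*(16)^3 - 9*(16)^2 - 5*(16)^1 + 6 = (65536) + (-20480) + (-2304) + (-80) + (6) = 42678; answer 42678

42678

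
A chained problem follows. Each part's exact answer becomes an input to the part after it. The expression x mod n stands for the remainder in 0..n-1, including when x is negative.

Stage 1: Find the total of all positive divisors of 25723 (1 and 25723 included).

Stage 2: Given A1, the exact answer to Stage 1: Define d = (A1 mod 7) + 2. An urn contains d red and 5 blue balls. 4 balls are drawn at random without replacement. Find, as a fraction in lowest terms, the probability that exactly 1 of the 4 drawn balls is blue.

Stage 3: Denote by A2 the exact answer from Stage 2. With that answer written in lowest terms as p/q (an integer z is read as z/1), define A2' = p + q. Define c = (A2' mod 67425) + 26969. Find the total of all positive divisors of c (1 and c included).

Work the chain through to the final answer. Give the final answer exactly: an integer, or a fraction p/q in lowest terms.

Stage 1: 25723 = 29 * 887; sigma = (1 + 29) * (1 + 887) = 30 * 888 = 26640; answer 26640
Stage 2: A1 = 26640; d = 7; total draws C(12,4) = 495; favorable C(5,1)*C(7,3) = 175; P = 35/99; answer 35/99
Stage 3: A2 = 35/99; threaded value p + q = 134; c = 27103; 27103 is prime, so its only divisors are 1 and 27103; sigma = 1 + 27103 = 27104; answer 27104

27104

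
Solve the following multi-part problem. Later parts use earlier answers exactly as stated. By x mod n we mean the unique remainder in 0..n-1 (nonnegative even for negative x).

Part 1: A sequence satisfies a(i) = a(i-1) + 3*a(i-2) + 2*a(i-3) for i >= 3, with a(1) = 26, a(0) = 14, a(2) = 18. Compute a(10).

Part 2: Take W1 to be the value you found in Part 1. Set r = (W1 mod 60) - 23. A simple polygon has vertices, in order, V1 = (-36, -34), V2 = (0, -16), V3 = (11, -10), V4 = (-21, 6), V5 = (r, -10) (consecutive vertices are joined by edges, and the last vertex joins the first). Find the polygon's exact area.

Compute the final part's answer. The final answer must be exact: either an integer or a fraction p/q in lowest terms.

Part 1: a(3) = 1*(18) + 3*(26) + 2*(14) = 124; iterating: a(3)=124, a(4)=230, a(5)=638, a(6)=1576, a(7)=3950, a(8)=9954, a(9)=24956, a(10)=62718; answer 62718
Part 2: W1 = 62718; r = -5; cross terms: (-36*-16 - 0*-34)=576, (0*-10 - 11*-16)=176, (11*6 - -21*-10)=-144, (-21*-10 - -5*6)=240, (-5*-34 - -36*-10)=-190; twice the area = |658| = 658; area = 329; answer 329

329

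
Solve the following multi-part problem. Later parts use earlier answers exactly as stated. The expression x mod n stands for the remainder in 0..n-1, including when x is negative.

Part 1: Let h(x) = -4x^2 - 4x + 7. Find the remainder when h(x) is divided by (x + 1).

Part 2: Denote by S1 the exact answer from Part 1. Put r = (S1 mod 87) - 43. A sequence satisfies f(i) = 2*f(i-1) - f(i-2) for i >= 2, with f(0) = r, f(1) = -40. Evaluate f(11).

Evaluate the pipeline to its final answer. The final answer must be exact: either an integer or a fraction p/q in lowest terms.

-80

Part 1: remainder = value at the root: -4*(-1)^2 - 4*(-1)^1 + 7 = (-4) + (4) + (7) = 7; answer 7
Part 2: S1 = 7; r = -36; f(2) = 2*(-40) - 1*(-36) = -44; iterating: f(2)=-44, f(3)=-48, f(4)=-52, f(5)=-56, f(6)=-60, f(7)=-64, f(8)=-68, f(9)=-72, f(10)=-76, f(11)=-80; answer -80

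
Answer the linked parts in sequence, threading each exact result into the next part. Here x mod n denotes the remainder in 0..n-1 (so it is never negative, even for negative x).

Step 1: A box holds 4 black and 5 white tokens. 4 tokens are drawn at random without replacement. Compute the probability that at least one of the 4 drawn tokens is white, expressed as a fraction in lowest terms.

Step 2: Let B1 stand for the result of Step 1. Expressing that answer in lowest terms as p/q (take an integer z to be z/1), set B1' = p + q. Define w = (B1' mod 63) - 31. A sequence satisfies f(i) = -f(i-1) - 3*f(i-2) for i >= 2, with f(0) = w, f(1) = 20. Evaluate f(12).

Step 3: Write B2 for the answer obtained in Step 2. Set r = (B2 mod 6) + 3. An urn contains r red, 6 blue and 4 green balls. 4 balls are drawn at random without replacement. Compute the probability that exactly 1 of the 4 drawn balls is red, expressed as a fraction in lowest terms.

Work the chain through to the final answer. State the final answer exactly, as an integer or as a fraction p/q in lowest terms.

Step 1: total draws C(9,4) = 126; complement C(4,4) = 1; favorable 126 - 1 = 125; P = 125/126; answer 125/126
Step 2: B1 = 125/126; threaded value p + q = 251; w = 31; f(2) = -1*(20) - 3*(31) = -113; iterating: f(2)=-113, f(3)=53, f(4)=286, f(5)=-445, f(6)=-413, f(7)=1748, f(8)=-509, f(9)=-4735, f(10)=6262, f(11)=7943, f(12)=-26729; answer -26729
Step 3: B2 = -26729; r = 4; total draws C(14,4) = 1001; favorable C(4,1)*C(10,3) = 480; P = 480/1001; answer 480/1001

480/1001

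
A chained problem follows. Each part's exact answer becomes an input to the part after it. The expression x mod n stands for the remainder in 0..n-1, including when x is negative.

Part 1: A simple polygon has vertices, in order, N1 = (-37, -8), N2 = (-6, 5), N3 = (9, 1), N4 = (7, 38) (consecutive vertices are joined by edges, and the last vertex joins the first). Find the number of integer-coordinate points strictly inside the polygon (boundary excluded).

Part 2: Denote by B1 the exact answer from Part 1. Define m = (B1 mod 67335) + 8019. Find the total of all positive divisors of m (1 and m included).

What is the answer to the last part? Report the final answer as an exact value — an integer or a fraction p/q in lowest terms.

17448

Part 1: cross terms: (-37*5 - -6*-8)=-233, (-6*1 - 9*5)=-51, (9*38 - 7*1)=335, (7*-8 - -37*38)=1350; twice the area = |1401| = 1401; area = 1401/2; boundary points = 1 + 1 + 1 + 2 = 5; strictly interior points = area - boundary/2 + 1 = 699; answer 699
Part 2: B1 = 699; m = 8718; 8718 = 2 * 3 * 1453; sigma = (1 + 2) * (1 + 3) * (1 + 1453) = 3 * 4 * 1454 = 17448; answer 17448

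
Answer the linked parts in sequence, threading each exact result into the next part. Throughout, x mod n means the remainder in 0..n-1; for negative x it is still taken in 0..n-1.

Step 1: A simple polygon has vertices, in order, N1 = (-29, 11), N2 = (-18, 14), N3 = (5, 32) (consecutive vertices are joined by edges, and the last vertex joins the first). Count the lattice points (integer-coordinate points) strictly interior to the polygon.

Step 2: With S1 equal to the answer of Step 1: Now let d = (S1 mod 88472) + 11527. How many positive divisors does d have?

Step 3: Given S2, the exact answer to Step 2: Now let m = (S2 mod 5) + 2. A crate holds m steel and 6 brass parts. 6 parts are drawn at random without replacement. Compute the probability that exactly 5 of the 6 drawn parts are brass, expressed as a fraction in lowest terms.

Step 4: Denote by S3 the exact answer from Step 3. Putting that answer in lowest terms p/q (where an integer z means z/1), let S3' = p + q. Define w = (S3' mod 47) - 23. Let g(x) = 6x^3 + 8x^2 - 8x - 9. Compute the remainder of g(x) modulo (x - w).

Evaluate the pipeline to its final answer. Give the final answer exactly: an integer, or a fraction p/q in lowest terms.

6711

Step 1: cross terms: (-29*14 - -18*11)=-208, (-18*32 - 5*14)=-646, (5*11 - -29*32)=983; twice the area = |129| = 129; area = 129/2; boundary points = 1 + 1 + 1 = 3; strictly interior points = area - boundary/2 + 1 = 64; answer 64
Step 2: S1 = 64; d = 11591; 11591 = 67 * 173; number of divisors = (1+1) * (1+1) = 4; answer 4
Step 3: S2 = 4; m = 6; total draws C(12,6) = 924; favorable C(6,5)*C(6,1) = 36; P = 3/77; answer 3/77
Step 4: S3 = 3/77; threaded value p + q = 80; w = 10; remainder = value at the root: 6*(10)^3 + 8*(10)^2 - 8*(10)^1 - 9 = (6000) + (800) + (-80) + (-9) = 6711; answer 6711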